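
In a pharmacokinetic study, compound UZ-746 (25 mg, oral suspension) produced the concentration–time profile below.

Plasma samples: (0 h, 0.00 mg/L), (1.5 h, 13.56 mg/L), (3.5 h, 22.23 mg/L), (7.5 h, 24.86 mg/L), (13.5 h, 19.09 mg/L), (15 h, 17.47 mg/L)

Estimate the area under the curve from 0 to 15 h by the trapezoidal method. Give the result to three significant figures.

Trapezoidal AUC_0→15:
  [0→1.5]: (0.00+13.56)/2 × 1.5 = 10.17
  [1.5→3.5]: (13.56+22.23)/2 × 2 = 35.79
  [3.5→7.5]: (22.23+24.86)/2 × 4 = 94.18
  [7.5→13.5]: (24.86+19.09)/2 × 6 = 131.85
  [13.5→15]: (19.09+17.47)/2 × 1.5 = 27.42
  Sum = 299.41 mg/L·h

AUC = 299 mg/L·h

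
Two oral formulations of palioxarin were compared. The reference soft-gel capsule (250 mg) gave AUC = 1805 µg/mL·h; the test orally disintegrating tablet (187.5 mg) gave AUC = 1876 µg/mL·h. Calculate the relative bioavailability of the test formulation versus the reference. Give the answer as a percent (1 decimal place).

F_rel = (AUC_test/D_test) / (AUC_ref/D_ref)
      = (1876/187.5) / (1805/250)
      = 10.0053 / 7.22 = 1.3858 = 138.58%

F_rel = 138.6%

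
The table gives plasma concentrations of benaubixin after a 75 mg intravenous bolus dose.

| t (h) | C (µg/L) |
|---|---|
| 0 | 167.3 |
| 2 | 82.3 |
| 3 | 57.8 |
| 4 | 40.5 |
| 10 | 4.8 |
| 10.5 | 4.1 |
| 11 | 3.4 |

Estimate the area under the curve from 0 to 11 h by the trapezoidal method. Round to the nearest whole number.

Trapezoidal AUC_0→11:
  [0→2]: (167.3+82.3)/2 × 2 = 249.6
  [2→3]: (82.3+57.8)/2 × 1 = 70.05
  [3→4]: (57.8+40.5)/2 × 1 = 49.15
  [4→10]: (40.5+4.8)/2 × 6 = 135.9
  [10→10.5]: (4.8+4.1)/2 × 0.5 = 2.225
  [10.5→11]: (4.1+3.4)/2 × 0.5 = 1.875
  Sum = 508.8 µg/L·h

AUC = 509 µg/L·h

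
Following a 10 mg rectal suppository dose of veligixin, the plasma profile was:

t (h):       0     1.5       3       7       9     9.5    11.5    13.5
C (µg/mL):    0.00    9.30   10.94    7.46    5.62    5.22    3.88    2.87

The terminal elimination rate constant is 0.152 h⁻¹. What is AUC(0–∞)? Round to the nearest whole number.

Trapezoidal AUC_0→13.5:
  [0→1.5]: (0.00+9.30)/2 × 1.5 = 6.975
  [1.5→3]: (9.30+10.94)/2 × 1.5 = 15.18
  [3→7]: (10.94+7.46)/2 × 4 = 36.8
  [7→9]: (7.46+5.62)/2 × 2 = 13.08
  [9→9.5]: (5.62+5.22)/2 × 0.5 = 2.71
  [9.5→11.5]: (5.22+3.88)/2 × 2 = 9.1
  [11.5→13.5]: (3.88+2.87)/2 × 2 = 6.75
  Sum = 90.595 µg/mL·h
Extrapolated tail: C_last / k_e = 2.87 / 0.152 = 18.882
AUC_0→∞ = 90.595 + 18.882 = 109.477 µg/mL·h

AUC = 109 µg/mL·h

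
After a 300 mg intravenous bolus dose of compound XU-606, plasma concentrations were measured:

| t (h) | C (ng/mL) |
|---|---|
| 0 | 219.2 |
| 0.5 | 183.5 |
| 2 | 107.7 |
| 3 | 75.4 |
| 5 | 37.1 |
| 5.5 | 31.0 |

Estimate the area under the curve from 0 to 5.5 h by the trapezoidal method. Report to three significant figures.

Trapezoidal AUC_0→5.5:
  [0→0.5]: (219.2+183.5)/2 × 0.5 = 100.675
  [0.5→2]: (183.5+107.7)/2 × 1.5 = 218.4
  [2→3]: (107.7+75.4)/2 × 1 = 91.55
  [3→5]: (75.4+37.1)/2 × 2 = 112.5
  [5→5.5]: (37.1+31.0)/2 × 0.5 = 17.025
  Sum = 540.15 ng/mL·h

AUC = 540 ng/mL·h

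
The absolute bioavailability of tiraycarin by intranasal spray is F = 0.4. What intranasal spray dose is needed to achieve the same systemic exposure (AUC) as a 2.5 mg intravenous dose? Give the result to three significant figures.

D_intranasal = 6.25 mg

For equal systemic exposure: F × D_ev = D_iv
D_ev = D_iv / F = 2.5 / 0.4 = 6.25 mg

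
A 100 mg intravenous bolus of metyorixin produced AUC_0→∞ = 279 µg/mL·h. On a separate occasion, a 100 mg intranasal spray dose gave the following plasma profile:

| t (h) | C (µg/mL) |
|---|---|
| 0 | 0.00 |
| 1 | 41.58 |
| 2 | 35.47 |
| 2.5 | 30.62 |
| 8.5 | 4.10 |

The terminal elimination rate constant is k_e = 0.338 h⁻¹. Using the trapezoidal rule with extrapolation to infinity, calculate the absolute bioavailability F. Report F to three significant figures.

F = 0.689

Trapezoidal AUC_0→8.5 (intranasal spray):
  [0→1]: (0.00+41.58)/2 × 1 = 20.79
  [1→2]: (41.58+35.47)/2 × 1 = 38.525
  [2→2.5]: (35.47+30.62)/2 × 0.5 = 16.5225
  [2.5→8.5]: (30.62+4.10)/2 × 6 = 104.16
  Sum = 179.9975 µg/mL·h
Tail: C_last/k_e = 4.10/0.338 = 12.130
AUC_0→∞ (intranasal spray) = 179.9975 + 12.130 = 192.1275 µg/mL·h
F = (AUC_ev/D_ev)/(AUC_iv/D_iv) = (192.1275/100)/(279/100) = 1.921275/2.79 = 0.6886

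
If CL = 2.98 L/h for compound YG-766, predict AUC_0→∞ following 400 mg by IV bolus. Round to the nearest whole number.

AUC_0→∞ = Dose_iv / CL
        = 400 / 2.98 = 134.228 mg/L·h

AUC = 134 mg/L·h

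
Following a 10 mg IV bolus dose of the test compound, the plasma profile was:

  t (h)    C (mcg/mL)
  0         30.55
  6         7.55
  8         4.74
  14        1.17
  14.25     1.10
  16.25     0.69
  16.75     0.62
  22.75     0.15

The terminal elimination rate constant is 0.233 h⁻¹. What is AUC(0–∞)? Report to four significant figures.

Trapezoidal AUC_0→22.75:
  [0→6]: (30.55+7.55)/2 × 6 = 114.3
  [6→8]: (7.55+4.74)/2 × 2 = 12.29
  [8→14]: (4.74+1.17)/2 × 6 = 17.73
  [14→14.25]: (1.17+1.10)/2 × 0.25 = 0.28375
  [14.25→16.25]: (1.10+0.69)/2 × 2 = 1.79
  [16.25→16.75]: (0.69+0.62)/2 × 0.5 = 0.3275
  [16.75→22.75]: (0.62+0.15)/2 × 6 = 2.31
  Sum = 149.03125 mcg/mL·h
Extrapolated tail: C_last / k_e = 0.15 / 0.233 = 0.644
AUC_0→∞ = 149.03125 + 0.644 = 149.67525 mcg/mL·h

AUC = 149.7 mcg/mL·h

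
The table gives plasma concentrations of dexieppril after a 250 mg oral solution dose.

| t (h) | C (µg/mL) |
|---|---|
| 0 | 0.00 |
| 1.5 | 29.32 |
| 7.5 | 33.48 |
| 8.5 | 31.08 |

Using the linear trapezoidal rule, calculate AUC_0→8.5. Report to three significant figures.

AUC = 243 µg/mL·h

Trapezoidal AUC_0→8.5:
  [0→1.5]: (0.00+29.32)/2 × 1.5 = 21.99
  [1.5→7.5]: (29.32+33.48)/2 × 6 = 188.4
  [7.5→8.5]: (33.48+31.08)/2 × 1 = 32.28
  Sum = 242.67 µg/mL·h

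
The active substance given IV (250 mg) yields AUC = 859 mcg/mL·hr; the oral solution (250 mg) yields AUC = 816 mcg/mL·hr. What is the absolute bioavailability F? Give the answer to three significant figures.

F = (AUC_ev / D_ev) / (AUC_iv / D_iv)
  = (816/250) / (859/250)
  = 3.264 / 3.436 = 0.9499

F = 0.950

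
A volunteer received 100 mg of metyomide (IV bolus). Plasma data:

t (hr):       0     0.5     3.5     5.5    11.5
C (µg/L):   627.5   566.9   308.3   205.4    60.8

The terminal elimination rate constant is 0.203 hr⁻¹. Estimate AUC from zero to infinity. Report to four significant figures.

Trapezoidal AUC_0→11.5:
  [0→0.5]: (627.5+566.9)/2 × 0.5 = 298.6
  [0.5→3.5]: (566.9+308.3)/2 × 3 = 1312.8
  [3.5→5.5]: (308.3+205.4)/2 × 2 = 513.7
  [5.5→11.5]: (205.4+60.8)/2 × 6 = 798.6
  Sum = 2923.7 µg/L·hr
Extrapolated tail: C_last / k_e = 60.8 / 0.203 = 299.507
AUC_0→∞ = 2923.7 + 299.507 = 3223.207 µg/L·hr

AUC = 3223 µg/L·hr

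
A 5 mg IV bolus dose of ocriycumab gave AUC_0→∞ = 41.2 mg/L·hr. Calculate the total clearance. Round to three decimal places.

CL = Dose_iv / AUC_0→∞
   = 5 / 41.2 = 0.121359 L/hr

CL = 0.121 L/hr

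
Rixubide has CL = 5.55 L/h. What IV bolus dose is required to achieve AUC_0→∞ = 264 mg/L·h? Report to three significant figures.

Dose = 1470 mg

Dose_iv = CL × AUC_0→∞
     = 5.55 × 264 = 1465.2 mg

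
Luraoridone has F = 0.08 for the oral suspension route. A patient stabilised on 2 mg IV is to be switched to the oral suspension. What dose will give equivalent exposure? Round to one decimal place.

For equal systemic exposure: F × D_ev = D_iv
D_ev = D_iv / F = 2 / 0.08 = 25 mg

D_oral = 25.0 mg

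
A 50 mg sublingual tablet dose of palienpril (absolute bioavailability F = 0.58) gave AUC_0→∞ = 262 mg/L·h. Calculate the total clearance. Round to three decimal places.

CL = F × Dose / AUC_0→∞
   = 0.58 × 50 / 262 = 0.110687 L/h

CL = 0.111 L/h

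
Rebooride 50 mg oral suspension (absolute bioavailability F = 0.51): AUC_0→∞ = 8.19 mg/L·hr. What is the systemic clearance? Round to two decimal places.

CL = F × Dose / AUC_0→∞
   = 0.51 × 50 / 8.19 = 3.11355 L/hr

CL = 3.11 L/hr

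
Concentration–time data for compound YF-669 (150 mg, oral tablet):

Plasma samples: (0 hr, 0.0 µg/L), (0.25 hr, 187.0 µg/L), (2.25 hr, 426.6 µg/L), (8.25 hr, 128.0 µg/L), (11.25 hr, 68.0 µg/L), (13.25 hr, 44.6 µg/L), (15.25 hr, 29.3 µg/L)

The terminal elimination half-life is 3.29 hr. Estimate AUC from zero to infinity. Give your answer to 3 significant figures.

AUC = 2920 µg/L·hr

Trapezoidal AUC_0→15.25:
  [0→0.25]: (0.0+187.0)/2 × 0.25 = 23.375
  [0.25→2.25]: (187.0+426.6)/2 × 2 = 613.6
  [2.25→8.25]: (426.6+128.0)/2 × 6 = 1663.8
  [8.25→11.25]: (128.0+68.0)/2 × 3 = 294.0
  [11.25→13.25]: (68.0+44.6)/2 × 2 = 112.6
  [13.25→15.25]: (44.6+29.3)/2 × 2 = 73.9
  Sum = 2781.275 µg/L·hr
k_e = ln2 / t½ = 0.693147 / 3.29 = 0.2107 hr^-1
Extrapolated tail: C_last / k_e = 29.3 / 0.2107 = 139.060
AUC_0→∞ = 2781.275 + 139.060 = 2920.335 µg/L·hr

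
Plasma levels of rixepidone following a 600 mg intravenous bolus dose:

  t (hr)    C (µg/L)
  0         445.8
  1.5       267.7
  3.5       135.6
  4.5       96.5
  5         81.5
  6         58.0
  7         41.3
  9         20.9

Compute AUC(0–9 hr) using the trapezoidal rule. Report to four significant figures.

Trapezoidal AUC_0→9:
  [0→1.5]: (445.8+267.7)/2 × 1.5 = 535.125
  [1.5→3.5]: (267.7+135.6)/2 × 2 = 403.3
  [3.5→4.5]: (135.6+96.5)/2 × 1 = 116.05
  [4.5→5]: (96.5+81.5)/2 × 0.5 = 44.5
  [5→6]: (81.5+58.0)/2 × 1 = 69.75
  [6→7]: (58.0+41.3)/2 × 1 = 49.65
  [7→9]: (41.3+20.9)/2 × 2 = 62.2
  Sum = 1280.575 µg/L·hr

AUC = 1281 µg/L·hr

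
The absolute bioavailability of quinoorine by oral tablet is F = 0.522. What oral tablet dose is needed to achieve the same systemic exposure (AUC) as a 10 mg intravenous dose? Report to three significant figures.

For equal systemic exposure: F × D_ev = D_iv
D_ev = D_iv / F = 10 / 0.522 = 19.1571 mg

D_oral = 19.2 mg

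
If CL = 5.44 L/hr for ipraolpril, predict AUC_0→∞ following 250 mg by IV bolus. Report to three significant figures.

AUC_0→∞ = Dose_iv / CL
        = 250 / 5.44 = 45.9559 mg/L·hr

AUC = 46.0 mg/L·hr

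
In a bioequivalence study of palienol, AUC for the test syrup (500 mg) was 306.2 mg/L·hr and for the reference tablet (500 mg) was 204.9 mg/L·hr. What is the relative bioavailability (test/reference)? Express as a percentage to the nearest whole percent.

F_rel = 149%

F_rel = (AUC_test/D_test) / (AUC_ref/D_ref)
      = (306.2/500) / (204.9/500)
      = 0.6124 / 0.4098 = 1.4944 = 149.44%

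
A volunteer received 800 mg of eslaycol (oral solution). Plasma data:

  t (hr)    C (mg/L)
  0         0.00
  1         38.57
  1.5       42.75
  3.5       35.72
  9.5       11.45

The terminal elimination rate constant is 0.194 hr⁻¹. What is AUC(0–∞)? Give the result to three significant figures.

AUC = 319 mg/L·hr

Trapezoidal AUC_0→9.5:
  [0→1]: (0.00+38.57)/2 × 1 = 19.285
  [1→1.5]: (38.57+42.75)/2 × 0.5 = 20.33
  [1.5→3.5]: (42.75+35.72)/2 × 2 = 78.47
  [3.5→9.5]: (35.72+11.45)/2 × 6 = 141.51
  Sum = 259.595 mg/L·hr
Extrapolated tail: C_last / k_e = 11.45 / 0.194 = 59.021
AUC_0→∞ = 259.595 + 59.021 = 318.616 mg/L·hr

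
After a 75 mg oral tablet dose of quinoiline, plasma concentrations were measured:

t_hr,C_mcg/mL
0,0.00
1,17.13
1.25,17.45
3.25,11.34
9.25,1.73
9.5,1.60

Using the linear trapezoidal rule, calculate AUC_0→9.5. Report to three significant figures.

AUC = 81.3 mcg/mL·hr

Trapezoidal AUC_0→9.5:
  [0→1]: (0.00+17.13)/2 × 1 = 8.565
  [1→1.25]: (17.13+17.45)/2 × 0.25 = 4.3225
  [1.25→3.25]: (17.45+11.34)/2 × 2 = 28.79
  [3.25→9.25]: (11.34+1.73)/2 × 6 = 39.21
  [9.25→9.5]: (1.73+1.60)/2 × 0.25 = 0.41625
  Sum = 81.30375 mcg/mL·hr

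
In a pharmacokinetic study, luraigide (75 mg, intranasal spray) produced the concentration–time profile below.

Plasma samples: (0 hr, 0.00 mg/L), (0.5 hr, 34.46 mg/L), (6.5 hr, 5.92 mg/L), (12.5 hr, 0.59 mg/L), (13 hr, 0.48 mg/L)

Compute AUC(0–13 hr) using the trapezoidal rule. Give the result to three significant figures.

Trapezoidal AUC_0→13:
  [0→0.5]: (0.00+34.46)/2 × 0.5 = 8.615
  [0.5→6.5]: (34.46+5.92)/2 × 6 = 121.14
  [6.5→12.5]: (5.92+0.59)/2 × 6 = 19.53
  [12.5→13]: (0.59+0.48)/2 × 0.5 = 0.2675
  Sum = 149.5525 mg/L·hr

AUC = 150 mg/L·hr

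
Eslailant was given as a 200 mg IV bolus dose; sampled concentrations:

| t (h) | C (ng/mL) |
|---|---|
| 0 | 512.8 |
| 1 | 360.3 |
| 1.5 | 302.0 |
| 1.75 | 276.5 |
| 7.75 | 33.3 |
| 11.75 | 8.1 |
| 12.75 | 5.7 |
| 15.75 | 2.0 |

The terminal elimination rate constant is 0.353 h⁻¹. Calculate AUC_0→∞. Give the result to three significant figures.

AUC = 1710 ng/mL·h

Trapezoidal AUC_0→15.75:
  [0→1]: (512.8+360.3)/2 × 1 = 436.55
  [1→1.5]: (360.3+302.0)/2 × 0.5 = 165.575
  [1.5→1.75]: (302.0+276.5)/2 × 0.25 = 72.3125
  [1.75→7.75]: (276.5+33.3)/2 × 6 = 929.4
  [7.75→11.75]: (33.3+8.1)/2 × 4 = 82.8
  [11.75→12.75]: (8.1+5.7)/2 × 1 = 6.9
  [12.75→15.75]: (5.7+2.0)/2 × 3 = 11.55
  Sum = 1705.0875 ng/mL·h
Extrapolated tail: C_last / k_e = 2.0 / 0.353 = 5.666
AUC_0→∞ = 1705.0875 + 5.666 = 1710.7535 ng/mL·h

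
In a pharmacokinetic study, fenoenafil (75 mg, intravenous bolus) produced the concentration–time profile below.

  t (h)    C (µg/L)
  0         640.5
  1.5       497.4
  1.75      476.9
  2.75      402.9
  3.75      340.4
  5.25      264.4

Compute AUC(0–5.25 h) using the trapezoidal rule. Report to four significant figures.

AUC = 2240 µg/L·h

Trapezoidal AUC_0→5.25:
  [0→1.5]: (640.5+497.4)/2 × 1.5 = 853.425
  [1.5→1.75]: (497.4+476.9)/2 × 0.25 = 121.7875
  [1.75→2.75]: (476.9+402.9)/2 × 1 = 439.9
  [2.75→3.75]: (402.9+340.4)/2 × 1 = 371.65
  [3.75→5.25]: (340.4+264.4)/2 × 1.5 = 453.6
  Sum = 2240.3625 µg/L·h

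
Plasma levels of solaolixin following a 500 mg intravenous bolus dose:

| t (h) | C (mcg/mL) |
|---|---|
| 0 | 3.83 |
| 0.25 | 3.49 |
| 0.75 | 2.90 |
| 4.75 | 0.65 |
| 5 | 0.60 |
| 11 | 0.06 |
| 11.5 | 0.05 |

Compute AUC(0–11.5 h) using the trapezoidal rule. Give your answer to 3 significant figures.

Trapezoidal AUC_0→11.5:
  [0→0.25]: (3.83+3.49)/2 × 0.25 = 0.915
  [0.25→0.75]: (3.49+2.90)/2 × 0.5 = 1.5975
  [0.75→4.75]: (2.90+0.65)/2 × 4 = 7.1
  [4.75→5]: (0.65+0.60)/2 × 0.25 = 0.15625
  [5→11]: (0.60+0.06)/2 × 6 = 1.98
  [11→11.5]: (0.06+0.05)/2 × 0.5 = 0.0275
  Sum = 11.77625 mcg/mL·h

AUC = 11.8 mcg/mL·h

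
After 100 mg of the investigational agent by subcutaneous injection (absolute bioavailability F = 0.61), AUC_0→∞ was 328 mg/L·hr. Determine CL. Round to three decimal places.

CL = 0.186 L/hr

CL = F × Dose / AUC_0→∞
   = 0.61 × 100 / 328 = 0.185976 L/hr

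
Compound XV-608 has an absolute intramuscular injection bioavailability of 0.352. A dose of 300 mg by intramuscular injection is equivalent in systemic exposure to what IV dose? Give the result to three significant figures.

Systemic exposure from an extravascular dose = F × D_ev, so the equivalent IV dose is F × D_ev.
D_iv = F × D_ev = 0.352 × 300 = 105.6 mg

D_iv = 106 mg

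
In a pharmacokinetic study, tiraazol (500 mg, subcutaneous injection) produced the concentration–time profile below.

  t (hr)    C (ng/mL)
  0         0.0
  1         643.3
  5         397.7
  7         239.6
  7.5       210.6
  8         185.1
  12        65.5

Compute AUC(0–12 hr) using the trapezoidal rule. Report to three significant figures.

Trapezoidal AUC_0→12:
  [0→1]: (0.0+643.3)/2 × 1 = 321.65
  [1→5]: (643.3+397.7)/2 × 4 = 2082.0
  [5→7]: (397.7+239.6)/2 × 2 = 637.3
  [7→7.5]: (239.6+210.6)/2 × 0.5 = 112.55
  [7.5→8]: (210.6+185.1)/2 × 0.5 = 98.925
  [8→12]: (185.1+65.5)/2 × 4 = 501.2
  Sum = 3753.625 ng/mL·hr

AUC = 3750 ng/mL·hr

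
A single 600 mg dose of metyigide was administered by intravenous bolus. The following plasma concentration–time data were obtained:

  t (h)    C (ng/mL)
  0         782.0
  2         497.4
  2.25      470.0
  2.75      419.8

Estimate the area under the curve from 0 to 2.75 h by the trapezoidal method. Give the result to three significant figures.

Trapezoidal AUC_0→2.75:
  [0→2]: (782.0+497.4)/2 × 2 = 1279.4
  [2→2.25]: (497.4+470.0)/2 × 0.25 = 120.925
  [2.25→2.75]: (470.0+419.8)/2 × 0.5 = 222.45
  Sum = 1622.775 ng/mL·h

AUC = 1620 ng/mL·h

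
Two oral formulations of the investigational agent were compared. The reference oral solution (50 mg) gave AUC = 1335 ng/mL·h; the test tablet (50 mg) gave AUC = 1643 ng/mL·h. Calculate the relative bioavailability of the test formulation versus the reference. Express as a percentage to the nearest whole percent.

F_rel = (AUC_test/D_test) / (AUC_ref/D_ref)
      = (1643/50) / (1335/50)
      = 32.86 / 26.7 = 1.2307 = 123.07%

F_rel = 123%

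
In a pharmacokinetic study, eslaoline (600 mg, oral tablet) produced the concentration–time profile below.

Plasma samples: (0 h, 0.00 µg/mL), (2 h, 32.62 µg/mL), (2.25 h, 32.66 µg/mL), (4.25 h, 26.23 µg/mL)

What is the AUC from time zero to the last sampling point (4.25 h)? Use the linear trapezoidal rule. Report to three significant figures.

AUC = 99.7 µg/mL·h

Trapezoidal AUC_0→4.25:
  [0→2]: (0.00+32.62)/2 × 2 = 32.62
  [2→2.25]: (32.62+32.66)/2 × 0.25 = 8.16
  [2.25→4.25]: (32.66+26.23)/2 × 2 = 58.89
  Sum = 99.67 µg/mL·h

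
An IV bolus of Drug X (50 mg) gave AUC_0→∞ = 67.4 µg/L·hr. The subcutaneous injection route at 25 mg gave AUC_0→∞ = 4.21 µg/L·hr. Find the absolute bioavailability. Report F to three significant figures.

F = (AUC_ev / D_ev) / (AUC_iv / D_iv)
  = (4.21/25) / (67.4/50)
  = 0.1684 / 1.348 = 0.1249

F = 0.125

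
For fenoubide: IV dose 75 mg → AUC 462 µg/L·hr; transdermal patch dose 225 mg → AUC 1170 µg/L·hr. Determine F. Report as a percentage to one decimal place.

F = (AUC_ev / D_ev) / (AUC_iv / D_iv)
  = (1170/225) / (462/75)
  = 5.2 / 6.16 = 0.8442
  = 84.42%

F = 84.4%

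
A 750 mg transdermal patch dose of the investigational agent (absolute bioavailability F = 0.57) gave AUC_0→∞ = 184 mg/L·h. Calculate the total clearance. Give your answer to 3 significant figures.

CL = F × Dose / AUC_0→∞
   = 0.57 × 750 / 184 = 2.32337 L/h

CL = 2.32 L/h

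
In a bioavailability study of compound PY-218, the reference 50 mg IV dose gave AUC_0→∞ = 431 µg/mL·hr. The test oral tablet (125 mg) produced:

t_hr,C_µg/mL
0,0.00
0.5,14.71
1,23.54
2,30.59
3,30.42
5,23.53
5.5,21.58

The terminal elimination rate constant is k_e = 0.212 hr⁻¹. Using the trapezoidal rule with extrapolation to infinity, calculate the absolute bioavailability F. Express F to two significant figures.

Trapezoidal AUC_0→5.5 (oral tablet):
  [0→0.5]: (0.00+14.71)/2 × 0.5 = 3.6775
  [0.5→1]: (14.71+23.54)/2 × 0.5 = 9.5625
  [1→2]: (23.54+30.59)/2 × 1 = 27.065
  [2→3]: (30.59+30.42)/2 × 1 = 30.505
  [3→5]: (30.42+23.53)/2 × 2 = 53.95
  [5→5.5]: (23.53+21.58)/2 × 0.5 = 11.2775
  Sum = 136.0375 µg/mL·hr
Tail: C_last/k_e = 21.58/0.212 = 101.792
AUC_0→∞ (oral tablet) = 136.0375 + 101.792 = 237.8295 µg/mL·hr
F = (AUC_ev/D_ev)/(AUC_iv/D_iv) = (237.8295/125)/(431/50) = 1.902636/8.62 = 0.2207

F = 0.22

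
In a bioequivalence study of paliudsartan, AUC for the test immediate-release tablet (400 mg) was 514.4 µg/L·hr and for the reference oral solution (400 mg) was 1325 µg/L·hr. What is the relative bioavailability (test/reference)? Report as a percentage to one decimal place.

F_rel = 38.8%

F_rel = (AUC_test/D_test) / (AUC_ref/D_ref)
      = (514.4/400) / (1325/400)
      = 1.286 / 3.3125 = 0.3882 = 38.82%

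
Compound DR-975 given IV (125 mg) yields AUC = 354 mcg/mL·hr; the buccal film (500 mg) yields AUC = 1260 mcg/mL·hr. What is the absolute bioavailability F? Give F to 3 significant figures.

F = (AUC_ev / D_ev) / (AUC_iv / D_iv)
  = (1260/500) / (354/125)
  = 2.52 / 2.832 = 0.8898

F = 0.890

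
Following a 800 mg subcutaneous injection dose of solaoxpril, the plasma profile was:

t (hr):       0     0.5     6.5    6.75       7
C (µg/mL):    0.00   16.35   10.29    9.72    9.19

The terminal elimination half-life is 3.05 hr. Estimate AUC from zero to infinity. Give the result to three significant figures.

Trapezoidal AUC_0→7:
  [0→0.5]: (0.00+16.35)/2 × 0.5 = 4.0875
  [0.5→6.5]: (16.35+10.29)/2 × 6 = 79.92
  [6.5→6.75]: (10.29+9.72)/2 × 0.25 = 2.50125
  [6.75→7]: (9.72+9.19)/2 × 0.25 = 2.36375
  Sum = 88.8725 µg/mL·hr
k_e = ln2 / t½ = 0.693147 / 3.05 = 0.2273 hr^-1
Extrapolated tail: C_last / k_e = 9.19 / 0.2273 = 40.431
AUC_0→∞ = 88.8725 + 40.431 = 129.3035 µg/mL·hr

AUC = 129 µg/mL·hr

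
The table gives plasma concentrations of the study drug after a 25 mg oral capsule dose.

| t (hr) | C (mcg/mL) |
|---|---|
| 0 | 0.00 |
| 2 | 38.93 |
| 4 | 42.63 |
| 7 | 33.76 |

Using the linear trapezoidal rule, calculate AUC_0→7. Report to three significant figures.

Trapezoidal AUC_0→7:
  [0→2]: (0.00+38.93)/2 × 2 = 38.93
  [2→4]: (38.93+42.63)/2 × 2 = 81.56
  [4→7]: (42.63+33.76)/2 × 3 = 114.585
  Sum = 235.075 mcg/mL·hr

AUC = 235 mcg/mL·hr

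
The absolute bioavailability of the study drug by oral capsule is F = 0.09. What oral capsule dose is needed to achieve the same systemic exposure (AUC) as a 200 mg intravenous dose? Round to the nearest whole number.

For equal systemic exposure: F × D_ev = D_iv
D_ev = D_iv / F = 200 / 0.09 = 2222.22 mg

D_oral = 2222 mg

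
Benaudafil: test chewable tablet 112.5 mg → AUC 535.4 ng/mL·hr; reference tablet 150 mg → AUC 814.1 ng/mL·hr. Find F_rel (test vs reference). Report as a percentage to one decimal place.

F_rel = 87.7%

F_rel = (AUC_test/D_test) / (AUC_ref/D_ref)
      = (535.4/112.5) / (814.1/150)
      = 4.75911 / 5.42733 = 0.8769 = 87.69%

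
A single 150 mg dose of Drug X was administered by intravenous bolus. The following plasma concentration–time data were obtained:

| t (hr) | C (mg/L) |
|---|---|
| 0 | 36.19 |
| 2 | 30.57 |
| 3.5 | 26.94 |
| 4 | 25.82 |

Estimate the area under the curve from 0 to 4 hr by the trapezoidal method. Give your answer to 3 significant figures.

Trapezoidal AUC_0→4:
  [0→2]: (36.19+30.57)/2 × 2 = 66.76
  [2→3.5]: (30.57+26.94)/2 × 1.5 = 43.1325
  [3.5→4]: (26.94+25.82)/2 × 0.5 = 13.19
  Sum = 123.0825 mg/L·hr

AUC = 123 mg/L·hr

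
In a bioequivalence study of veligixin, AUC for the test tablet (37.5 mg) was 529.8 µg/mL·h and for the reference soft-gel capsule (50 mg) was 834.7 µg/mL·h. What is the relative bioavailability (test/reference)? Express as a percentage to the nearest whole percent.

F_rel = 85%

F_rel = (AUC_test/D_test) / (AUC_ref/D_ref)
      = (529.8/37.5) / (834.7/50)
      = 14.128 / 16.694 = 0.8463 = 84.63%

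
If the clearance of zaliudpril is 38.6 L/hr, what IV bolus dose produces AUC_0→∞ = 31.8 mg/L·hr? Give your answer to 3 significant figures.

Dose = 1230 mg

Dose_iv = CL × AUC_0→∞
     = 38.6 × 31.8 = 1227.48 mg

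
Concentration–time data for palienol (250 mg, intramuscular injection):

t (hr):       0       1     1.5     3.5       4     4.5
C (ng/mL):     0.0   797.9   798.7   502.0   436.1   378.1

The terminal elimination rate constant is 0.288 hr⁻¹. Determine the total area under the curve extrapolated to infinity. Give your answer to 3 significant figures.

AUC = 3850 ng/mL·hr

Trapezoidal AUC_0→4.5:
  [0→1]: (0.0+797.9)/2 × 1 = 398.95
  [1→1.5]: (797.9+798.7)/2 × 0.5 = 399.15
  [1.5→3.5]: (798.7+502.0)/2 × 2 = 1300.7
  [3.5→4]: (502.0+436.1)/2 × 0.5 = 234.525
  [4→4.5]: (436.1+378.1)/2 × 0.5 = 203.55
  Sum = 2536.875 ng/mL·hr
Extrapolated tail: C_last / k_e = 378.1 / 0.288 = 1312.847
AUC_0→∞ = 2536.875 + 1312.847 = 3849.722 ng/mL·hr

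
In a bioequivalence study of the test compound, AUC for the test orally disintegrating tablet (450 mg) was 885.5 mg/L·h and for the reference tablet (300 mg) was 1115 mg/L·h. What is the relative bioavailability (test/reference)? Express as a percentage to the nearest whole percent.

F_rel = 53%

F_rel = (AUC_test/D_test) / (AUC_ref/D_ref)
      = (885.5/450) / (1115/300)
      = 1.96778 / 3.71667 = 0.5294 = 52.94%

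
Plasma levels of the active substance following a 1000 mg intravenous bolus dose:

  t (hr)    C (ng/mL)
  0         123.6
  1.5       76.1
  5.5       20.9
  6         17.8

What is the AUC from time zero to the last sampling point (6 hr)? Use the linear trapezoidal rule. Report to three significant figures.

Trapezoidal AUC_0→6:
  [0→1.5]: (123.6+76.1)/2 × 1.5 = 149.775
  [1.5→5.5]: (76.1+20.9)/2 × 4 = 194.0
  [5.5→6]: (20.9+17.8)/2 × 0.5 = 9.675
  Sum = 353.45 ng/mL·hr

AUC = 353 ng/mL·hr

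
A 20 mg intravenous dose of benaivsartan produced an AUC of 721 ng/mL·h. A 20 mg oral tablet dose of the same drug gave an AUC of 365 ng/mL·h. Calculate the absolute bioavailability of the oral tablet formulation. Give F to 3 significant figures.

F = 0.506

F = (AUC_ev / D_ev) / (AUC_iv / D_iv)
  = (365/20) / (721/20)
  = 18.25 / 36.05 = 0.5062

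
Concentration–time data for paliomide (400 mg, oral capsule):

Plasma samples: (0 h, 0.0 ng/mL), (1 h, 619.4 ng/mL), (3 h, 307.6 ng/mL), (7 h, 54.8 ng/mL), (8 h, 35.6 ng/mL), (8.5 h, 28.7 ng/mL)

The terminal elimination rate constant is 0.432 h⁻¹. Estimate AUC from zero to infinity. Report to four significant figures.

AUC = 2089 ng/mL·h

Trapezoidal AUC_0→8.5:
  [0→1]: (0.0+619.4)/2 × 1 = 309.7
  [1→3]: (619.4+307.6)/2 × 2 = 927.0
  [3→7]: (307.6+54.8)/2 × 4 = 724.8
  [7→8]: (54.8+35.6)/2 × 1 = 45.2
  [8→8.5]: (35.6+28.7)/2 × 0.5 = 16.075
  Sum = 2022.775 ng/mL·h
Extrapolated tail: C_last / k_e = 28.7 / 0.432 = 66.435
AUC_0→∞ = 2022.775 + 66.435 = 2089.21 ng/mL·h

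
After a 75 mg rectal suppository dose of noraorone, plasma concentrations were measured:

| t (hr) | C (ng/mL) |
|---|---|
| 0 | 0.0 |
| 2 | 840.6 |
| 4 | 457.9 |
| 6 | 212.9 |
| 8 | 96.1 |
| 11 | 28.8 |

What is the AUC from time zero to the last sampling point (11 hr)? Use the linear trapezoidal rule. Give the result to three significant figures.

Trapezoidal AUC_0→11:
  [0→2]: (0.0+840.6)/2 × 2 = 840.6
  [2→4]: (840.6+457.9)/2 × 2 = 1298.5
  [4→6]: (457.9+212.9)/2 × 2 = 670.8
  [6→8]: (212.9+96.1)/2 × 2 = 309.0
  [8→11]: (96.1+28.8)/2 × 3 = 187.35
  Sum = 3306.25 ng/mL·hr

AUC = 3310 ng/mL·hr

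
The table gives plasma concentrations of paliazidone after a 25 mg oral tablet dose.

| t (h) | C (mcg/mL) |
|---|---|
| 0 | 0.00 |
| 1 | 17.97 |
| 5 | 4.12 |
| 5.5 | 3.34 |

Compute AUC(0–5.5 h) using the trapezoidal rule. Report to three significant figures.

Trapezoidal AUC_0→5.5:
  [0→1]: (0.00+17.97)/2 × 1 = 8.985
  [1→5]: (17.97+4.12)/2 × 4 = 44.18
  [5→5.5]: (4.12+3.34)/2 × 0.5 = 1.865
  Sum = 55.03 mcg/mL·h

AUC = 55.0 mcg/mL·h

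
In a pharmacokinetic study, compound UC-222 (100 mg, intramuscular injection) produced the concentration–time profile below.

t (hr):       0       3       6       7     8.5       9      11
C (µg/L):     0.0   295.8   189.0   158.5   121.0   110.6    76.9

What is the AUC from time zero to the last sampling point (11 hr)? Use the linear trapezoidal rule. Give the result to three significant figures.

Trapezoidal AUC_0→11:
  [0→3]: (0.0+295.8)/2 × 3 = 443.7
  [3→6]: (295.8+189.0)/2 × 3 = 727.2
  [6→7]: (189.0+158.5)/2 × 1 = 173.75
  [7→8.5]: (158.5+121.0)/2 × 1.5 = 209.625
  [8.5→9]: (121.0+110.6)/2 × 0.5 = 57.9
  [9→11]: (110.6+76.9)/2 × 2 = 187.5
  Sum = 1799.675 µg/L·hr

AUC = 1800 µg/L·hr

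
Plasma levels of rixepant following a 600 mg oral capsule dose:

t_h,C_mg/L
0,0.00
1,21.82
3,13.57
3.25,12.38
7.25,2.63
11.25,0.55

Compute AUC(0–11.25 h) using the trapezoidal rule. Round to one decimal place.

Trapezoidal AUC_0→11.25:
  [0→1]: (0.00+21.82)/2 × 1 = 10.91
  [1→3]: (21.82+13.57)/2 × 2 = 35.39
  [3→3.25]: (13.57+12.38)/2 × 0.25 = 3.24375
  [3.25→7.25]: (12.38+2.63)/2 × 4 = 30.02
  [7.25→11.25]: (2.63+0.55)/2 × 4 = 6.36
  Sum = 85.92375 mg/L·h

AUC = 85.9 mg/L·h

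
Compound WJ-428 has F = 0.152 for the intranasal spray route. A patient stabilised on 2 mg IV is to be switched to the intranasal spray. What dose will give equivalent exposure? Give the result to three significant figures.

For equal systemic exposure: F × D_ev = D_iv
D_ev = D_iv / F = 2 / 0.152 = 13.1579 mg

D_intranasal = 13.2 mg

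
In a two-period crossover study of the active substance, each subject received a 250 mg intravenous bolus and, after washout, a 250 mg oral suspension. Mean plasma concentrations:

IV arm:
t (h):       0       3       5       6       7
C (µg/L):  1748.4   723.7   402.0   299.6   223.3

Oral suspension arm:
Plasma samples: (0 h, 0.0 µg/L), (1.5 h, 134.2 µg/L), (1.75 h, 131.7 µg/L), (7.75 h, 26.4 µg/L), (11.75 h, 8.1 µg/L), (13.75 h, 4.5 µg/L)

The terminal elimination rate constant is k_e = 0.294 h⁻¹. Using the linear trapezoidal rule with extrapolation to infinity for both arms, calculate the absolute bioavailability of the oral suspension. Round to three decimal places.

F = 0.114

Trapezoidal AUC_0→7 (IV):
  [0→3]: (1748.4+723.7)/2 × 3 = 3708.15
  [3→5]: (723.7+402.0)/2 × 2 = 1125.7
  [5→6]: (402.0+299.6)/2 × 1 = 350.8
  [6→7]: (299.6+223.3)/2 × 1 = 261.45
  Sum = 5446.1 µg/L·h
IV tail: 223.3/0.294 = 759.524; AUC_iv,0→∞ = 5446.1 + 759.524 = 6205.624 µg/L·h
Trapezoidal AUC_0→13.75 (oral suspension):
  [0→1.5]: (0.0+134.2)/2 × 1.5 = 100.65
  [1.5→1.75]: (134.2+131.7)/2 × 0.25 = 33.2375
  [1.75→7.75]: (131.7+26.4)/2 × 6 = 474.3
  [7.75→11.75]: (26.4+8.1)/2 × 4 = 69.0
  [11.75→13.75]: (8.1+4.5)/2 × 2 = 12.6
  Sum = 689.7875 µg/L·h
oral suspension tail: 4.5/0.294 = 15.306; AUC_ev,0→∞ = 689.7875 + 15.306 = 705.0935 µg/L·h
F = (AUC_ev/D_ev)/(AUC_iv/D_iv) = (705.0935/250)/(6205.624/250) = 2.820374/24.822496 = 0.1136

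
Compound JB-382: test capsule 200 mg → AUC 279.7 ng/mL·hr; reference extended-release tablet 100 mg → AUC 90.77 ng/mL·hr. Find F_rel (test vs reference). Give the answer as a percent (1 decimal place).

F_rel = (AUC_test/D_test) / (AUC_ref/D_ref)
      = (279.7/200) / (90.77/100)
      = 1.3985 / 0.9077 = 1.5407 = 154.07%

F_rel = 154.1%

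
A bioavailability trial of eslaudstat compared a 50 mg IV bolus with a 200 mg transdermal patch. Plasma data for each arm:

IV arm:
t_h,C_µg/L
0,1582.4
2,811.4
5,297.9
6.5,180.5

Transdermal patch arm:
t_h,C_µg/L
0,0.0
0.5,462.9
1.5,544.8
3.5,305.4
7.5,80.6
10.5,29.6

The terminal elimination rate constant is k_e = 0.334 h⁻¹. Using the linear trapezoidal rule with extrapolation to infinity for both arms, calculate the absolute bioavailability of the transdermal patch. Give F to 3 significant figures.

Trapezoidal AUC_0→6.5 (IV):
  [0→2]: (1582.4+811.4)/2 × 2 = 2393.8
  [2→5]: (811.4+297.9)/2 × 3 = 1663.95
  [5→6.5]: (297.9+180.5)/2 × 1.5 = 358.8
  Sum = 4416.55 µg/L·h
IV tail: 180.5/0.334 = 540.419; AUC_iv,0→∞ = 4416.55 + 540.419 = 4956.969 µg/L·h
Trapezoidal AUC_0→10.5 (transdermal patch):
  [0→0.5]: (0.0+462.9)/2 × 0.5 = 115.725
  [0.5→1.5]: (462.9+544.8)/2 × 1 = 503.85
  [1.5→3.5]: (544.8+305.4)/2 × 2 = 850.2
  [3.5→7.5]: (305.4+80.6)/2 × 4 = 772.0
  [7.5→10.5]: (80.6+29.6)/2 × 3 = 165.3
  Sum = 2407.075 µg/L·h
transdermal patch tail: 29.6/0.334 = 88.623; AUC_ev,0→∞ = 2407.075 + 88.623 = 2495.698 µg/L·h
F = (AUC_ev/D_ev)/(AUC_iv/D_iv) = (2495.698/200)/(4956.969/50) = 12.47849/99.13938 = 0.1259

F = 0.126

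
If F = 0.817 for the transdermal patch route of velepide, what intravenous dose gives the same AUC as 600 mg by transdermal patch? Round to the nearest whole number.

D_iv = 490 mg

Systemic exposure from an extravascular dose = F × D_ev, so the equivalent IV dose is F × D_ev.
D_iv = F × D_ev = 0.817 × 600 = 490.2 mg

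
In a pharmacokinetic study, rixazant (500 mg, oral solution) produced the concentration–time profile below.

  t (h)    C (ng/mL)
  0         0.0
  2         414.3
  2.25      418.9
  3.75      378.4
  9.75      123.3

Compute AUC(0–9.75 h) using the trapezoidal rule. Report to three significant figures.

AUC = 2620 ng/mL·h

Trapezoidal AUC_0→9.75:
  [0→2]: (0.0+414.3)/2 × 2 = 414.3
  [2→2.25]: (414.3+418.9)/2 × 0.25 = 104.15
  [2.25→3.75]: (418.9+378.4)/2 × 1.5 = 597.975
  [3.75→9.75]: (378.4+123.3)/2 × 6 = 1505.1
  Sum = 2621.525 ng/mL·h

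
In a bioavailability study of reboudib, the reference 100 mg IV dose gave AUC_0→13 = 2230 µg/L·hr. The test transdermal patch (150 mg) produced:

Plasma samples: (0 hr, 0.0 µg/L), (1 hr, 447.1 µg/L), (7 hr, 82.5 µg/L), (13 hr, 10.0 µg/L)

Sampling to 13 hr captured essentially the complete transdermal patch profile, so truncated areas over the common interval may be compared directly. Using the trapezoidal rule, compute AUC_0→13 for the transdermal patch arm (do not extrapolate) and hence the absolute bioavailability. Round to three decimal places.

Trapezoidal AUC_0→13 (transdermal patch):
  [0→1]: (0.0+447.1)/2 × 1 = 223.55
  [1→7]: (447.1+82.5)/2 × 6 = 1588.8
  [7→13]: (82.5+10.0)/2 × 6 = 277.5
  Sum = 2089.85 µg/L·hr
F = (AUC_ev/D_ev)/(AUC_iv/D_iv) = (2089.85/150)/(2230/100) = 13.9323/22.3 = 0.6248

F = 0.625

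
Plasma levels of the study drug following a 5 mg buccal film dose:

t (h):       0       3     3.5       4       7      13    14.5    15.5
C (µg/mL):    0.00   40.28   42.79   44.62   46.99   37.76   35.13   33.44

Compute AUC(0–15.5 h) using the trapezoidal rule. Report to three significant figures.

AUC = 584 µg/mL·h

Trapezoidal AUC_0→15.5:
  [0→3]: (0.00+40.28)/2 × 3 = 60.42
  [3→3.5]: (40.28+42.79)/2 × 0.5 = 20.7675
  [3.5→4]: (42.79+44.62)/2 × 0.5 = 21.8525
  [4→7]: (44.62+46.99)/2 × 3 = 137.415
  [7→13]: (46.99+37.76)/2 × 6 = 254.25
  [13→14.5]: (37.76+35.13)/2 × 1.5 = 54.6675
  [14.5→15.5]: (35.13+33.44)/2 × 1 = 34.285
  Sum = 583.6575 µg/mL·h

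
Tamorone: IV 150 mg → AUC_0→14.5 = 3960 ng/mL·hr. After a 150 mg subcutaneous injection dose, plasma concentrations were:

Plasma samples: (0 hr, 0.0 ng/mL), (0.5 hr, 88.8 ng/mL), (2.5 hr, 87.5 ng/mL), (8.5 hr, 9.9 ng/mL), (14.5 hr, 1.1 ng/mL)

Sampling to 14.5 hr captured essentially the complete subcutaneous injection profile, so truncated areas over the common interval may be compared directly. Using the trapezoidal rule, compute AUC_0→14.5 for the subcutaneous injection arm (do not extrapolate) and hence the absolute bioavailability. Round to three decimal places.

F = 0.132

Trapezoidal AUC_0→14.5 (subcutaneous injection):
  [0→0.5]: (0.0+88.8)/2 × 0.5 = 22.2
  [0.5→2.5]: (88.8+87.5)/2 × 2 = 176.3
  [2.5→8.5]: (87.5+9.9)/2 × 6 = 292.2
  [8.5→14.5]: (9.9+1.1)/2 × 6 = 33.0
  Sum = 523.7 ng/mL·hr
F = (AUC_ev/D_ev)/(AUC_iv/D_iv) = (523.7/150)/(3960/150) = 3.49133/26.4 = 0.1322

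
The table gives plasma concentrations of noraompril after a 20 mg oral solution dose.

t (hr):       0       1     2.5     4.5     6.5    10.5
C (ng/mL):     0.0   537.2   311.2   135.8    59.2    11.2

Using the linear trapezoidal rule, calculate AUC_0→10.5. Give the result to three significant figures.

AUC = 1690 ng/mL·hr

Trapezoidal AUC_0→10.5:
  [0→1]: (0.0+537.2)/2 × 1 = 268.6
  [1→2.5]: (537.2+311.2)/2 × 1.5 = 636.3
  [2.5→4.5]: (311.2+135.8)/2 × 2 = 447.0
  [4.5→6.5]: (135.8+59.2)/2 × 2 = 195.0
  [6.5→10.5]: (59.2+11.2)/2 × 4 = 140.8
  Sum = 1687.7 ng/mL·hr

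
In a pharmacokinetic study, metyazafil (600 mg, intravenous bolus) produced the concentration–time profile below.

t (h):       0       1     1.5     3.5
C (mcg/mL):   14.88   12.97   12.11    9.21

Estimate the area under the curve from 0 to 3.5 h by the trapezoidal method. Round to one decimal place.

AUC = 41.5 mcg/mL·h

Trapezoidal AUC_0→3.5:
  [0→1]: (14.88+12.97)/2 × 1 = 13.925
  [1→1.5]: (12.97+12.11)/2 × 0.5 = 6.27
  [1.5→3.5]: (12.11+9.21)/2 × 2 = 21.32
  Sum = 41.515 mcg/mL·h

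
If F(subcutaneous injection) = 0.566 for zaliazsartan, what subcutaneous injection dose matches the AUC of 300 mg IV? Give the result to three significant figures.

D_subcutaneous = 530 mg

For equal systemic exposure: F × D_ev = D_iv
D_ev = D_iv / F = 300 / 0.566 = 530.035 mg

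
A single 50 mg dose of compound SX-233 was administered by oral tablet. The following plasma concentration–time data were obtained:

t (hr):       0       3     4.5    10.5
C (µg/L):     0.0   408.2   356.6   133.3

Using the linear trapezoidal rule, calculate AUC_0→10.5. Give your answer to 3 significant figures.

Trapezoidal AUC_0→10.5:
  [0→3]: (0.0+408.2)/2 × 3 = 612.3
  [3→4.5]: (408.2+356.6)/2 × 1.5 = 573.6
  [4.5→10.5]: (356.6+133.3)/2 × 6 = 1469.7
  Sum = 2655.6 µg/L·hr

AUC = 2660 µg/L·hr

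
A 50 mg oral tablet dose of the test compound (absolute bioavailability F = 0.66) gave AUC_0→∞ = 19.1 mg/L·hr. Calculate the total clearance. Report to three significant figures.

CL = 1.73 L/hr

CL = F × Dose / AUC_0→∞
   = 0.66 × 50 / 19.1 = 1.72775 L/hr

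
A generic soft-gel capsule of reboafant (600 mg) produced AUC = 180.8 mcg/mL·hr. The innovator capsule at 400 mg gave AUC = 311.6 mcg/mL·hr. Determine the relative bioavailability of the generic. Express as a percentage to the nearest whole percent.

F_rel = (AUC_test/D_test) / (AUC_ref/D_ref)
      = (180.8/600) / (311.6/400)
      = 0.301333 / 0.779 = 0.3868 = 38.68%

F_rel = 39%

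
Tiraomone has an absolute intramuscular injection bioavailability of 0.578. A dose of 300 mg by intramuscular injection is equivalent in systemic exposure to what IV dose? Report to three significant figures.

D_iv = 173 mg

Systemic exposure from an extravascular dose = F × D_ev, so the equivalent IV dose is F × D_ev.
D_iv = F × D_ev = 0.578 × 300 = 173.4 mg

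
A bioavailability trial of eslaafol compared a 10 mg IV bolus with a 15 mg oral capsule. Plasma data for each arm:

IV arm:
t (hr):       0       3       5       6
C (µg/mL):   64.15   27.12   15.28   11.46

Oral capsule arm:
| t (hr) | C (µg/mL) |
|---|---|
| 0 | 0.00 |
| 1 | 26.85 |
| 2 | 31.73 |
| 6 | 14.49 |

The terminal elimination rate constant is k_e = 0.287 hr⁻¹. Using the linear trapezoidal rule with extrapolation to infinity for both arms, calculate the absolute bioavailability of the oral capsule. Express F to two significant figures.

F = 0.53

Trapezoidal AUC_0→6 (IV):
  [0→3]: (64.15+27.12)/2 × 3 = 136.905
  [3→5]: (27.12+15.28)/2 × 2 = 42.4
  [5→6]: (15.28+11.46)/2 × 1 = 13.37
  Sum = 192.675 µg/mL·hr
IV tail: 11.46/0.287 = 39.930; AUC_iv,0→∞ = 192.675 + 39.930 = 232.605 µg/mL·hr
Trapezoidal AUC_0→6 (oral capsule):
  [0→1]: (0.00+26.85)/2 × 1 = 13.425
  [1→2]: (26.85+31.73)/2 × 1 = 29.29
  [2→6]: (31.73+14.49)/2 × 4 = 92.44
  Sum = 135.155 µg/mL·hr
oral capsule tail: 14.49/0.287 = 50.488; AUC_ev,0→∞ = 135.155 + 50.488 = 185.643 µg/mL·hr
F = (AUC_ev/D_ev)/(AUC_iv/D_iv) = (185.643/15)/(232.605/10) = 12.3762/23.2605 = 0.5321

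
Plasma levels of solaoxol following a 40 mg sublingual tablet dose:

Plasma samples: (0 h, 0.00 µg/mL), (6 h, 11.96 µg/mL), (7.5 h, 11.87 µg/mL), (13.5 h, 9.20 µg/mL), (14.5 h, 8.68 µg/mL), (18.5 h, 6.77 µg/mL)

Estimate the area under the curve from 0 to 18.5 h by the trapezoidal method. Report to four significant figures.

AUC = 156.8 µg/mL·h

Trapezoidal AUC_0→18.5:
  [0→6]: (0.00+11.96)/2 × 6 = 35.88
  [6→7.5]: (11.96+11.87)/2 × 1.5 = 17.8725
  [7.5→13.5]: (11.87+9.20)/2 × 6 = 63.21
  [13.5→14.5]: (9.20+8.68)/2 × 1 = 8.94
  [14.5→18.5]: (8.68+6.77)/2 × 4 = 30.9
  Sum = 156.8025 µg/mL·h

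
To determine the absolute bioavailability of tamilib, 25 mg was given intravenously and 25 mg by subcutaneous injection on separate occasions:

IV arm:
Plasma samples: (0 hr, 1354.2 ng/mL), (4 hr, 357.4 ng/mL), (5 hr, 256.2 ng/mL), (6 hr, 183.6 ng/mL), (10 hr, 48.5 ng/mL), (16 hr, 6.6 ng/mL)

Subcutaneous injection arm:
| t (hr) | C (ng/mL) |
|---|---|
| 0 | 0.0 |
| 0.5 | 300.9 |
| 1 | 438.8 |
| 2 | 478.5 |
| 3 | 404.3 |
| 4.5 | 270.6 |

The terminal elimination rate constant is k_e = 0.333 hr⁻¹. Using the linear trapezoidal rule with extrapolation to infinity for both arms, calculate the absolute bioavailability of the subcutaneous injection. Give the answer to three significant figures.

F = 0.539

Trapezoidal AUC_0→16 (IV):
  [0→4]: (1354.2+357.4)/2 × 4 = 3423.2
  [4→5]: (357.4+256.2)/2 × 1 = 306.8
  [5→6]: (256.2+183.6)/2 × 1 = 219.9
  [6→10]: (183.6+48.5)/2 × 4 = 464.2
  [10→16]: (48.5+6.6)/2 × 6 = 165.3
  Sum = 4579.4 ng/mL·hr
IV tail: 6.6/0.333 = 19.820; AUC_iv,0→∞ = 4579.4 + 19.820 = 4599.22 ng/mL·hr
Trapezoidal AUC_0→4.5 (subcutaneous injection):
  [0→0.5]: (0.0+300.9)/2 × 0.5 = 75.225
  [0.5→1]: (300.9+438.8)/2 × 0.5 = 184.925
  [1→2]: (438.8+478.5)/2 × 1 = 458.65
  [2→3]: (478.5+404.3)/2 × 1 = 441.4
  [3→4.5]: (404.3+270.6)/2 × 1.5 = 506.175
  Sum = 1666.375 ng/mL·hr
subcutaneous injection tail: 270.6/0.333 = 812.613; AUC_ev,0→∞ = 1666.375 + 812.613 = 2478.988 ng/mL·hr
F = (AUC_ev/D_ev)/(AUC_iv/D_iv) = (2478.988/25)/(4599.22/25) = 99.15952/183.9688 = 0.5390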